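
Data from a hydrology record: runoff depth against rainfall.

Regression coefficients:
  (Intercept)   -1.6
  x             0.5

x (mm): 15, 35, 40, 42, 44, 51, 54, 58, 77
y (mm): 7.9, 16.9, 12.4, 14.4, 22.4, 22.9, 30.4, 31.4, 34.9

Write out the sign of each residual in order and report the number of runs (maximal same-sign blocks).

6 runs

x=15: ŷ = -1.6 + 0.5·15 = 5.9; r = 7.9 − 5.9 = 2
x=35: ŷ = -1.6 + 0.5·35 = 15.9; r = 16.9 − 15.9 = 1
x=40: ŷ = -1.6 + 0.5·40 = 18.4; r = 12.4 − 18.4 = -6
x=42: ŷ = -1.6 + 0.5·42 = 19.4; r = 14.4 − 19.4 = -5
x=44: ŷ = -1.6 + 0.5·44 = 20.4; r = 22.4 − 20.4 = 2
x=51: ŷ = -1.6 + 0.5·51 = 23.9; r = 22.9 − 23.9 = -1
x=54: ŷ = -1.6 + 0.5·54 = 25.4; r = 30.4 − 25.4 = 5
x=58: ŷ = -1.6 + 0.5·58 = 27.4; r = 31.4 − 27.4 = 4
x=77: ŷ = -1.6 + 0.5·77 = 36.9; r = 34.9 − 36.9 = -2
Signs: + + − − + − + + −
Runs: +×2, −×2, +×1, −×1, +×2, −×1 → 6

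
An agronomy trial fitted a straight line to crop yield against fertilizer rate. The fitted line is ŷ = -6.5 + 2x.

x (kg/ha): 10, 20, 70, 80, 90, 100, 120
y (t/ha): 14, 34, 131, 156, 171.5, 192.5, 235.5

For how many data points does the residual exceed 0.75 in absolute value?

5

x=10: ŷ = -6.5 + 2·10 = 13.5; e = 14 − 13.5 = 0.5
x=20: ŷ = -6.5 + 2·20 = 33.5; e = 34 − 33.5 = 0.5
x=70: ŷ = -6.5 + 2·70 = 133.5; e = 131 − 133.5 = -2.5
x=80: ŷ = -6.5 + 2·80 = 153.5; e = 156 − 153.5 = 2.5
x=90: ŷ = -6.5 + 2·90 = 173.5; e = 171.5 − 173.5 = -2
x=100: ŷ = -6.5 + 2·100 = 193.5; e = 192.5 − 193.5 = -1
x=120: ŷ = -6.5 + 2·120 = 233.5; e = 235.5 − 233.5 = 2
|e| > 0.75: x=70 (|e|=2.5), x=80 (|e|=2.5), x=90 (|e|=2), x=100 (|e|=1), x=120 (|e|=2) → 5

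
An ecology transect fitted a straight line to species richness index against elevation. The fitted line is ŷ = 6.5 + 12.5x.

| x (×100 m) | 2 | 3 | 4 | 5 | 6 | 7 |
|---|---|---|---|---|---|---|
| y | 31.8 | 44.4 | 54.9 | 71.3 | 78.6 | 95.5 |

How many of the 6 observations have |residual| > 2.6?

x=2: ŷ = 6.5 + 12.5·2 = 31.5; r = 31.8 − 31.5 = 0.3
x=3: ŷ = 6.5 + 12.5·3 = 44; r = 44.4 − 44 = 0.4
x=4: ŷ = 6.5 + 12.5·4 = 56.5; r = 54.9 − 56.5 = -1.6
x=5: ŷ = 6.5 + 12.5·5 = 69; r = 71.3 − 69 = 2.3
x=6: ŷ = 6.5 + 12.5·6 = 81.5; r = 78.6 − 81.5 = -2.9
x=7: ŷ = 6.5 + 12.5·7 = 94; r = 95.5 − 94 = 1.5
|r| > 2.6: x=6 (|r|=2.9) → 1

1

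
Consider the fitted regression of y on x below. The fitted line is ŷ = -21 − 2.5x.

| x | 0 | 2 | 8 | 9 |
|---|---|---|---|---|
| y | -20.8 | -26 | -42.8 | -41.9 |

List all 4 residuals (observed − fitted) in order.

x=0: ŷ = -21 − 2.5·0 = -21; e = -20.8 − (-21) = 0.2
x=2: ŷ = -21 − 2.5·2 = -26; e = -26 − (-26) = 0
x=8: ŷ = -21 − 2.5·8 = -41; e = -42.8 − (-41) = -1.8
x=9: ŷ = -21 − 2.5·9 = -43.5; e = -41.9 − (-43.5) = 1.6

0.2, 0, -1.8, 1.6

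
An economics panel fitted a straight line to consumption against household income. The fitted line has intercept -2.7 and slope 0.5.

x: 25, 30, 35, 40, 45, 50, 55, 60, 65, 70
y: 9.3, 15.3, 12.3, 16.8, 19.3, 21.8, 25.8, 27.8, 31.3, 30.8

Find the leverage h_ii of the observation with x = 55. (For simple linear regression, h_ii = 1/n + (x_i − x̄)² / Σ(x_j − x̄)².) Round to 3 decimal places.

x̄ = (25 + 30 + 35 + 40 + 45 + 50 + 55 + 60 + 65 + 70)/10 = 47.5
Σ(x − x̄)² = 506.25 + 306.25 + 156.25 + 56.25 + 6.25 + 6.25 + 56.25 + 156.25 + 306.25 + 506.25 = 2062.5
h = 1/10 + (7.5)²/2062.5 = 0.1 + 0.0272727 = 0.127

h = 0.127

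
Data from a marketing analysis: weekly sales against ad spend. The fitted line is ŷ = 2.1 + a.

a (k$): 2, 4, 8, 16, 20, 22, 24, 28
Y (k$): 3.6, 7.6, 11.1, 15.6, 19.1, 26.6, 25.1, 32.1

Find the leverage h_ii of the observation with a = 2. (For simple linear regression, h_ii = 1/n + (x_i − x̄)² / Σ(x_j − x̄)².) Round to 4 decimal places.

h = 0.4003

ā = (2 + 4 + 8 + 16 + 20 + 22 + 24 + 28)/8 = 15.5
Σ(a − ā)² = 182.25 + 132.25 + 56.25 + 0.25 + 20.25 + 42.25 + 72.25 + 156.25 = 662
h = 1/8 + (-13.5)²/662 = 0.125 + 0.275302 = 0.4003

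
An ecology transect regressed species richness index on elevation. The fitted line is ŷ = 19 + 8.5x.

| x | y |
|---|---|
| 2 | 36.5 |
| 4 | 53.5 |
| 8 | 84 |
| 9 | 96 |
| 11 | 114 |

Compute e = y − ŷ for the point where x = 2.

ŷ = 19 + 8.5·2 = 36
e = 36.5 − 36 = 0.5

e = 0.5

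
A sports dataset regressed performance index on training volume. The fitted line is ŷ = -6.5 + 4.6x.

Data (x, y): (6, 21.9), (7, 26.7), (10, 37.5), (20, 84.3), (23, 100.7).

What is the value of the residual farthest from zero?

x=6: ŷ = -6.5 + 4.6·6 = 21.1; r = 21.9 − 21.1 = 0.8
x=7: ŷ = -6.5 + 4.6·7 = 25.7; r = 26.7 − 25.7 = 1
x=10: ŷ = -6.5 + 4.6·10 = 39.5; r = 37.5 − 39.5 = -2
x=20: ŷ = -6.5 + 4.6·20 = 85.5; r = 84.3 − 85.5 = -1.2
x=23: ŷ = -6.5 + 4.6·23 = 99.3; r = 100.7 − 99.3 = 1.4
Largest |r| is 2 at x = 10, residual -2.

r = -2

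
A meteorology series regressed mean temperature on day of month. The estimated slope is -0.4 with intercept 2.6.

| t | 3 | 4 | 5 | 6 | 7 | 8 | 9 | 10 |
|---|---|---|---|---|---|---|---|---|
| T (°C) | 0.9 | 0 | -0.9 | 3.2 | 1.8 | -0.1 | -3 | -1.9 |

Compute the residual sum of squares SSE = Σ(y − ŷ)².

t=3: T̂ = 2.6 − 0.4·3 = 1.4; r = 0.9 − 1.4 = -0.5
t=4: T̂ = 2.6 − 0.4·4 = 1; r = 0 − 1 = -1
t=5: T̂ = 2.6 − 0.4·5 = 0.6; r = -0.9 − 0.6 = -1.5
t=6: T̂ = 2.6 − 0.4·6 = 0.2; r = 3.2 − 0.2 = 3
t=7: T̂ = 2.6 − 0.4·7 = -0.2; r = 1.8 − (-0.2) = 2
t=8: T̂ = 2.6 − 0.4·8 = -0.6; r = -0.1 − (-0.6) = 0.5
t=9: T̂ = 2.6 − 0.4·9 = -1; r = -3 − (-1) = -2
t=10: T̂ = 2.6 − 0.4·10 = -1.4; r = -1.9 − (-1.4) = -0.5
SSE = 0.25 + 1 + 2.25 + 9 + 4 + 0.25 + 4 + 0.25 = 21

SSE = 21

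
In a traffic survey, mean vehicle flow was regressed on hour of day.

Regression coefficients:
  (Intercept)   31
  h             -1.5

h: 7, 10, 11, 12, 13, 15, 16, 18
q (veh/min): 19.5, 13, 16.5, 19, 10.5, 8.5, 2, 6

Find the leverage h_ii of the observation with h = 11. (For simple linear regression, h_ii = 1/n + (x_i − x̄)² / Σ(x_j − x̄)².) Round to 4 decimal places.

h = 0.1600

h̄ = (7 + 10 + 11 + 12 + 13 + 15 + 16 + 18)/8 = 12.75
Σ(h − h̄)² = 33.0625 + 7.5625 + 3.0625 + 0.5625 + 0.0625 + 5.0625 + 10.5625 + 27.5625 = 87.5
h = 1/8 + (-1.75)²/87.5 = 0.125 + 0.035 = 0.1600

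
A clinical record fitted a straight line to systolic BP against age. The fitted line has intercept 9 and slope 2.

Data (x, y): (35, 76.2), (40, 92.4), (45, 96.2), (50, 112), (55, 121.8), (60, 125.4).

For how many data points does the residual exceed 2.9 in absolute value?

3

x=35: ŷ = 9 + 2·35 = 79; e = 76.2 − 79 = -2.8
x=40: ŷ = 9 + 2·40 = 89; e = 92.4 − 89 = 3.4
x=45: ŷ = 9 + 2·45 = 99; e = 96.2 − 99 = -2.8
x=50: ŷ = 9 + 2·50 = 109; e = 112 − 109 = 3
x=55: ŷ = 9 + 2·55 = 119; e = 121.8 − 119 = 2.8
x=60: ŷ = 9 + 2·60 = 129; e = 125.4 − 129 = -3.6
|e| > 2.9: x=40 (|e|=3.4), x=50 (|e|=3), x=60 (|e|=3.6) → 3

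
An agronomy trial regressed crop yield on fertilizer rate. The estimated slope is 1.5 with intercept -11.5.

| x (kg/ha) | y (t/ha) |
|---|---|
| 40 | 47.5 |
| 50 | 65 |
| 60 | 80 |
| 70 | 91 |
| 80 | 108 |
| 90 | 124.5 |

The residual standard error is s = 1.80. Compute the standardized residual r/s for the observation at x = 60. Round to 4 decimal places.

0.8333

ŷ = -11.5 + 1.5·60 = 78.5
r = 80 − 78.5 = 1.5
r/s = 1.5 / 1.80 = 0.8333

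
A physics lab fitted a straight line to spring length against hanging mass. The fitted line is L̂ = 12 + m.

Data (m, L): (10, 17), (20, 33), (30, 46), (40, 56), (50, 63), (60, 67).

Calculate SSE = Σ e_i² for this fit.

SSE = 84

m=10: L̂ = 12 + 10 = 22; e = 17 − 22 = -5
m=20: L̂ = 12 + 20 = 32; e = 33 − 32 = 1
m=30: L̂ = 12 + 30 = 42; e = 46 − 42 = 4
m=40: L̂ = 12 + 40 = 52; e = 56 − 52 = 4
m=50: L̂ = 12 + 50 = 62; e = 63 − 62 = 1
m=60: L̂ = 12 + 60 = 72; e = 67 − 72 = -5
SSE = 25 + 1 + 16 + 16 + 1 + 25 = 84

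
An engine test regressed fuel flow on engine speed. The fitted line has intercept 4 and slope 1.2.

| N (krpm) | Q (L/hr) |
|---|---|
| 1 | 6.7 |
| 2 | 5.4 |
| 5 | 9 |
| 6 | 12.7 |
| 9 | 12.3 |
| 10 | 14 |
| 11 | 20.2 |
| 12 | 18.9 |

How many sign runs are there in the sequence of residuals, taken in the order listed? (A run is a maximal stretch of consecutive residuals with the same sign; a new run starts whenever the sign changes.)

N=1: ŷ = 4 + 1.2·1 = 5.2; r = 6.7 − 5.2 = 1.5
N=2: ŷ = 4 + 1.2·2 = 6.4; r = 5.4 − 6.4 = -1
N=5: ŷ = 4 + 1.2·5 = 10; r = 9 − 10 = -1
N=6: ŷ = 4 + 1.2·6 = 11.2; r = 12.7 − 11.2 = 1.5
N=9: ŷ = 4 + 1.2·9 = 14.8; r = 12.3 − 14.8 = -2.5
N=10: ŷ = 4 + 1.2·10 = 16; r = 14 − 16 = -2
N=11: ŷ = 4 + 1.2·11 = 17.2; r = 20.2 − 17.2 = 3
N=12: ŷ = 4 + 1.2·12 = 18.4; r = 18.9 − 18.4 = 0.5
Signs: + − − + − − + +
Runs: +×1, −×2, +×1, −×2, +×2 → 5

5 runs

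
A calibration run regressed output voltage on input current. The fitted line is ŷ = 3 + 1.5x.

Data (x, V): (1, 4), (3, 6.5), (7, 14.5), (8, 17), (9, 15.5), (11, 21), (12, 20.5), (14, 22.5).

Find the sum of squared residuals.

x=1: ŷ = 3 + 1.5·1 = 4.5; r = 4 − 4.5 = -0.5
x=3: ŷ = 3 + 1.5·3 = 7.5; r = 6.5 − 7.5 = -1
x=7: ŷ = 3 + 1.5·7 = 13.5; r = 14.5 − 13.5 = 1
x=8: ŷ = 3 + 1.5·8 = 15; r = 17 − 15 = 2
x=9: ŷ = 3 + 1.5·9 = 16.5; r = 15.5 − 16.5 = -1
x=11: ŷ = 3 + 1.5·11 = 19.5; r = 21 − 19.5 = 1.5
x=12: ŷ = 3 + 1.5·12 = 21; r = 20.5 − 21 = -0.5
x=14: ŷ = 3 + 1.5·14 = 24; r = 22.5 − 24 = -1.5
SSE = 0.25 + 1 + 1 + 4 + 1 + 2.25 + 0.25 + 2.25 = 12

SSE = 12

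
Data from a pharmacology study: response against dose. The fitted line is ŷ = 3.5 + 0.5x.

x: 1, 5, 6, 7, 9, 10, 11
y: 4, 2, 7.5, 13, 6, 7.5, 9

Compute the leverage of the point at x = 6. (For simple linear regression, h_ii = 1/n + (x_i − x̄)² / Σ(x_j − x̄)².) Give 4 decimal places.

x̄ = (1 + 5 + 6 + 7 + 9 + 10 + 11)/7 = 7
Σ(x − x̄)² = 36 + 4 + 1 + 0 + 4 + 9 + 16 = 70
h = 1/7 + (-1)²/70 = 0.142857 + 0.0142857 = 0.1571

h = 0.1571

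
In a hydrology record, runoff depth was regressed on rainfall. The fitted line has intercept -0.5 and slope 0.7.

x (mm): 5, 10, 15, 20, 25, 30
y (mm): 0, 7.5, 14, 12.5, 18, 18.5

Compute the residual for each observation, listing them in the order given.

-3, 1, 4, -1, 1, -2

x=5: ŷ = -0.5 + 0.7·5 = 3; r = 0 − 3 = -3
x=10: ŷ = -0.5 + 0.7·10 = 6.5; r = 7.5 − 6.5 = 1
x=15: ŷ = -0.5 + 0.7·15 = 10; r = 14 − 10 = 4
x=20: ŷ = -0.5 + 0.7·20 = 13.5; r = 12.5 − 13.5 = -1
x=25: ŷ = -0.5 + 0.7·25 = 17; r = 18 − 17 = 1
x=30: ŷ = -0.5 + 0.7·30 = 20.5; r = 18.5 − 20.5 = -2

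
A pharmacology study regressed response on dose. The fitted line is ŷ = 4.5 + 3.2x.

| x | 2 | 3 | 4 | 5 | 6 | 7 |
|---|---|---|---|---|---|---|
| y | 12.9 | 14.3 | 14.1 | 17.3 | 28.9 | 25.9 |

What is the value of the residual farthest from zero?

e = 5.2

x=2: ŷ = 4.5 + 3.2·2 = 10.9; e = 12.9 − 10.9 = 2
x=3: ŷ = 4.5 + 3.2·3 = 14.1; e = 14.3 − 14.1 = 0.2
x=4: ŷ = 4.5 + 3.2·4 = 17.3; e = 14.1 − 17.3 = -3.2
x=5: ŷ = 4.5 + 3.2·5 = 20.5; e = 17.3 − 20.5 = -3.2
x=6: ŷ = 4.5 + 3.2·6 = 23.7; e = 28.9 − 23.7 = 5.2
x=7: ŷ = 4.5 + 3.2·7 = 26.9; e = 25.9 − 26.9 = -1
Largest |e| is 5.2 at x = 6, residual 5.2.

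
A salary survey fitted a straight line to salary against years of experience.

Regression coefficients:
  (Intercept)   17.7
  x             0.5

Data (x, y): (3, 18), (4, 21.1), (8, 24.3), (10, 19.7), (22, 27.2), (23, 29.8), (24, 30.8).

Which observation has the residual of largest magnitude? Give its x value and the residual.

x = 10, r = -3

x=3: ŷ = 17.7 + 0.5·3 = 19.2; r = 18 − 19.2 = -1.2
x=4: ŷ = 17.7 + 0.5·4 = 19.7; r = 21.1 − 19.7 = 1.4
x=8: ŷ = 17.7 + 0.5·8 = 21.7; r = 24.3 − 21.7 = 2.6
x=10: ŷ = 17.7 + 0.5·10 = 22.7; r = 19.7 − 22.7 = -3
x=22: ŷ = 17.7 + 0.5·22 = 28.7; r = 27.2 − 28.7 = -1.5
x=23: ŷ = 17.7 + 0.5·23 = 29.2; r = 29.8 − 29.2 = 0.6
x=24: ŷ = 17.7 + 0.5·24 = 29.7; r = 30.8 − 29.7 = 1.1
Largest |r| is 3 at x = 10, residual -3.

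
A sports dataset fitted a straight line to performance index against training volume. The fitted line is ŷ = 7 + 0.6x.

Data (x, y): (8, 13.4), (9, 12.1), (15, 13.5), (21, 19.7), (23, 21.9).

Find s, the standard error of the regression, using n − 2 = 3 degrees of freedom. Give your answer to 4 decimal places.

s = 1.8367

x=8: ŷ = 7 + 0.6·8 = 11.8; e = 13.4 − 11.8 = 1.6
x=9: ŷ = 7 + 0.6·9 = 12.4; e = 12.1 − 12.4 = -0.3
x=15: ŷ = 7 + 0.6·15 = 16; e = 13.5 − 16 = -2.5
x=21: ŷ = 7 + 0.6·21 = 19.6; e = 19.7 − 19.6 = 0.1
x=23: ŷ = 7 + 0.6·23 = 20.8; e = 21.9 − 20.8 = 1.1
SSE = 2.56 + 0.09 + 6.25 + 0.01 + 1.21 = 10.12
s = √(10.12/3) = √3.37333 ≈ 1.8367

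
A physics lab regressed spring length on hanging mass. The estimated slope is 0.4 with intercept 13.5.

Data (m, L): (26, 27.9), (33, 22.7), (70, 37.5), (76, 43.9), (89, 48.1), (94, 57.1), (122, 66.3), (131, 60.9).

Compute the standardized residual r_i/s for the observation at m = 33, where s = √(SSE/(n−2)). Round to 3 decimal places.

-0.873

m=26: ŷ = 13.5 + 0.4·26 = 23.9; r = 27.9 − 23.9 = 4
m=33: ŷ = 13.5 + 0.4·33 = 26.7; r = 22.7 − 26.7 = -4
m=70: ŷ = 13.5 + 0.4·70 = 41.5; r = 37.5 − 41.5 = -4
m=76: ŷ = 13.5 + 0.4·76 = 43.9; r = 43.9 − 43.9 = 0
m=89: ŷ = 13.5 + 0.4·89 = 49.1; r = 48.1 − 49.1 = -1
m=94: ŷ = 13.5 + 0.4·94 = 51.1; r = 57.1 − 51.1 = 6
m=122: ŷ = 13.5 + 0.4·122 = 62.3; r = 66.3 − 62.3 = 4
m=131: ŷ = 13.5 + 0.4·131 = 65.9; r = 60.9 − 65.9 = -5
SSE = 16 + 16 + 16 + 0 + 1 + 36 + 16 + 25 = 126
s = √(126/6) = 4.58258
r/s = -4 / 4.58258 = -0.873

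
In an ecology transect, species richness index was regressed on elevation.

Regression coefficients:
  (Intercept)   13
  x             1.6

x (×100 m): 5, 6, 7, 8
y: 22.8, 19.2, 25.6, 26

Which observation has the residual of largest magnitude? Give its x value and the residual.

x=5: ŷ = 13 + 1.6·5 = 21; r = 22.8 − 21 = 1.8
x=6: ŷ = 13 + 1.6·6 = 22.6; r = 19.2 − 22.6 = -3.4
x=7: ŷ = 13 + 1.6·7 = 24.2; r = 25.6 − 24.2 = 1.4
x=8: ŷ = 13 + 1.6·8 = 25.8; r = 26 − 25.8 = 0.2
Largest |r| is 3.4 at x = 6, residual -3.4.

x = 6, r = -3.4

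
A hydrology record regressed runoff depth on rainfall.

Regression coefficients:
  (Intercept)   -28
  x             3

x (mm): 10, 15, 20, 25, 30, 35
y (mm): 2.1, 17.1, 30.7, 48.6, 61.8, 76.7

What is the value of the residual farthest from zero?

e = 1.6

x=10: ŷ = -28 + 3·10 = 2; e = 2.1 − 2 = 0.1
x=15: ŷ = -28 + 3·15 = 17; e = 17.1 − 17 = 0.1
x=20: ŷ = -28 + 3·20 = 32; e = 30.7 − 32 = -1.3
x=25: ŷ = -28 + 3·25 = 47; e = 48.6 − 47 = 1.6
x=30: ŷ = -28 + 3·30 = 62; e = 61.8 − 62 = -0.2
x=35: ŷ = -28 + 3·35 = 77; e = 76.7 − 77 = -0.3
Largest |e| is 1.6 at x = 25, residual 1.6.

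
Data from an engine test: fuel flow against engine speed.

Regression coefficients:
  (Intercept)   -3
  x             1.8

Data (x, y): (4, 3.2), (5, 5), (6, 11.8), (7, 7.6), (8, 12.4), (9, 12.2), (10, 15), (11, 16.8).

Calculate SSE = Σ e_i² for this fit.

x=4: ŷ = -3 + 1.8·4 = 4.2; e = 3.2 − 4.2 = -1
x=5: ŷ = -3 + 1.8·5 = 6; e = 5 − 6 = -1
x=6: ŷ = -3 + 1.8·6 = 7.8; e = 11.8 − 7.8 = 4
x=7: ŷ = -3 + 1.8·7 = 9.6; e = 7.6 − 9.6 = -2
x=8: ŷ = -3 + 1.8·8 = 11.4; e = 12.4 − 11.4 = 1
x=9: ŷ = -3 + 1.8·9 = 13.2; e = 12.2 − 13.2 = -1
x=10: ŷ = -3 + 1.8·10 = 15; e = 15 − 15 = 0
x=11: ŷ = -3 + 1.8·11 = 16.8; e = 16.8 − 16.8 = 0
SSE = 1 + 1 + 16 + 4 + 1 + 1 + 0 + 0 = 24

SSE = 24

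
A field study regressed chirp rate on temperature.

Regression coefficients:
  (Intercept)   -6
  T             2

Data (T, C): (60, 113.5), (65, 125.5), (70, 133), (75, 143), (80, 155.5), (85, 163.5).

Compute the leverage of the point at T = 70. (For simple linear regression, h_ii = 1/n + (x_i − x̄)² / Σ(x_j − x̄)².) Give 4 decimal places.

h = 0.1810

T̄ = (60 + 65 + 70 + 75 + 80 + 85)/6 = 72.5
Σ(T − T̄)² = 156.25 + 56.25 + 6.25 + 6.25 + 56.25 + 156.25 = 437.5
h = 1/6 + (-2.5)²/437.5 = 0.166667 + 0.0142857 = 0.1810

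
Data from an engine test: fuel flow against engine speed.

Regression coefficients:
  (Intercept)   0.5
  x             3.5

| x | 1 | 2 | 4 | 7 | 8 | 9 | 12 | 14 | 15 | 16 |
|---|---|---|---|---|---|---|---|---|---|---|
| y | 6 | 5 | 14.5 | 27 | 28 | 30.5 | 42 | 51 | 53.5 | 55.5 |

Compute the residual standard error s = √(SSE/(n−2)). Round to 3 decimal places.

x=1: ŷ = 0.5 + 3.5·1 = 4; r = 6 − 4 = 2
x=2: ŷ = 0.5 + 3.5·2 = 7.5; r = 5 − 7.5 = -2.5
x=4: ŷ = 0.5 + 3.5·4 = 14.5; r = 14.5 − 14.5 = 0
x=7: ŷ = 0.5 + 3.5·7 = 25; r = 27 − 25 = 2
x=8: ŷ = 0.5 + 3.5·8 = 28.5; r = 28 − 28.5 = -0.5
x=9: ŷ = 0.5 + 3.5·9 = 32; r = 30.5 − 32 = -1.5
x=12: ŷ = 0.5 + 3.5·12 = 42.5; r = 42 − 42.5 = -0.5
x=14: ŷ = 0.5 + 3.5·14 = 49.5; r = 51 − 49.5 = 1.5
x=15: ŷ = 0.5 + 3.5·15 = 53; r = 53.5 − 53 = 0.5
x=16: ŷ = 0.5 + 3.5·16 = 56.5; r = 55.5 − 56.5 = -1
SSE = 4 + 6.25 + 0 + 4 + 0.25 + 2.25 + 0.25 + 2.25 + 0.25 + 1 = 20.5
s = √(20.5/8) = √2.5625 ≈ 1.601

s = 1.601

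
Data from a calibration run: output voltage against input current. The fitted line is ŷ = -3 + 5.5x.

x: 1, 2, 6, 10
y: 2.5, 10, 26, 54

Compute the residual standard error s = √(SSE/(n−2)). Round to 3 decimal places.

x=1: ŷ = -3 + 5.5·1 = 2.5; r = 2.5 − 2.5 = 0
x=2: ŷ = -3 + 5.5·2 = 8; r = 10 − 8 = 2
x=6: ŷ = -3 + 5.5·6 = 30; r = 26 − 30 = -4
x=10: ŷ = -3 + 5.5·10 = 52; r = 54 − 52 = 2
SSE = 0 + 4 + 16 + 4 = 24
s = √(24/2) = √12 ≈ 3.464

s = 3.464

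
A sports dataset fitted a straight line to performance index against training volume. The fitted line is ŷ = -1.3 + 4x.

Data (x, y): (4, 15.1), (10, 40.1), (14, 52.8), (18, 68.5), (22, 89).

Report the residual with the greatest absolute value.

r = 2.3

x=4: ŷ = -1.3 + 4·4 = 14.7; r = 15.1 − 14.7 = 0.4
x=10: ŷ = -1.3 + 4·10 = 38.7; r = 40.1 − 38.7 = 1.4
x=14: ŷ = -1.3 + 4·14 = 54.7; r = 52.8 − 54.7 = -1.9
x=18: ŷ = -1.3 + 4·18 = 70.7; r = 68.5 − 70.7 = -2.2
x=22: ŷ = -1.3 + 4·22 = 86.7; r = 89 − 86.7 = 2.3
Largest |r| is 2.3 at x = 22, residual 2.3.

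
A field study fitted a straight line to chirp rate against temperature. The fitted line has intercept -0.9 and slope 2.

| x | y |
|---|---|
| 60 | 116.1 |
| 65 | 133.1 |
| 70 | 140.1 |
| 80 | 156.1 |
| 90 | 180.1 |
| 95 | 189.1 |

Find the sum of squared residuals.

x=60: ŷ = -0.9 + 2·60 = 119.1; r = 116.1 − 119.1 = -3
x=65: ŷ = -0.9 + 2·65 = 129.1; r = 133.1 − 129.1 = 4
x=70: ŷ = -0.9 + 2·70 = 139.1; r = 140.1 − 139.1 = 1
x=80: ŷ = -0.9 + 2·80 = 159.1; r = 156.1 − 159.1 = -3
x=90: ŷ = -0.9 + 2·90 = 179.1; r = 180.1 − 179.1 = 1
x=95: ŷ = -0.9 + 2·95 = 189.1; r = 189.1 − 189.1 = 0
SSE = 9 + 16 + 1 + 9 + 1 + 0 = 36

SSE = 36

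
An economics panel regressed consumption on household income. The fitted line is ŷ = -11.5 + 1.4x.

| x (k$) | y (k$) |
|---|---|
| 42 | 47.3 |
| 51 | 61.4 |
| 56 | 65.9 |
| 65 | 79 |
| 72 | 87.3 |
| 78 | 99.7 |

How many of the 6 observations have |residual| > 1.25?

3

x=42: ŷ = -11.5 + 1.4·42 = 47.3; e = 47.3 − 47.3 = 0
x=51: ŷ = -11.5 + 1.4·51 = 59.9; e = 61.4 − 59.9 = 1.5
x=56: ŷ = -11.5 + 1.4·56 = 66.9; e = 65.9 − 66.9 = -1
x=65: ŷ = -11.5 + 1.4·65 = 79.5; e = 79 − 79.5 = -0.5
x=72: ŷ = -11.5 + 1.4·72 = 89.3; e = 87.3 − 89.3 = -2
x=78: ŷ = -11.5 + 1.4·78 = 97.7; e = 99.7 − 97.7 = 2
|e| > 1.25: x=51 (|e|=1.5), x=72 (|e|=2), x=78 (|e|=2) → 3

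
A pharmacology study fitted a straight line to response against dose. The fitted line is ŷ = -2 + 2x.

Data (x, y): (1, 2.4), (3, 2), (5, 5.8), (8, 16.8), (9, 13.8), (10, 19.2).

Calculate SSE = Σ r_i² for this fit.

x=1: ŷ = -2 + 2·1 = 0; r = 2.4 − 0 = 2.4
x=3: ŷ = -2 + 2·3 = 4; r = 2 − 4 = -2
x=5: ŷ = -2 + 2·5 = 8; r = 5.8 − 8 = -2.2
x=8: ŷ = -2 + 2·8 = 14; r = 16.8 − 14 = 2.8
x=9: ŷ = -2 + 2·9 = 16; r = 13.8 − 16 = -2.2
x=10: ŷ = -2 + 2·10 = 18; r = 19.2 − 18 = 1.2
SSE = 5.76 + 4 + 4.84 + 7.84 + 4.84 + 1.44 = 28.72

SSE = 28.72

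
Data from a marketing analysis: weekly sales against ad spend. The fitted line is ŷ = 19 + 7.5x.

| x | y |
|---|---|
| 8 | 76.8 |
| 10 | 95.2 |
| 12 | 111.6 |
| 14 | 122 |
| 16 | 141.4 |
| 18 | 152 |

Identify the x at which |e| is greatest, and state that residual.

x = 12, e = 2.6

x=8: ŷ = 19 + 7.5·8 = 79; e = 76.8 − 79 = -2.2
x=10: ŷ = 19 + 7.5·10 = 94; e = 95.2 − 94 = 1.2
x=12: ŷ = 19 + 7.5·12 = 109; e = 111.6 − 109 = 2.6
x=14: ŷ = 19 + 7.5·14 = 124; e = 122 − 124 = -2
x=16: ŷ = 19 + 7.5·16 = 139; e = 141.4 − 139 = 2.4
x=18: ŷ = 19 + 7.5·18 = 154; e = 152 − 154 = -2
Largest |e| is 2.6 at x = 12, residual 2.6.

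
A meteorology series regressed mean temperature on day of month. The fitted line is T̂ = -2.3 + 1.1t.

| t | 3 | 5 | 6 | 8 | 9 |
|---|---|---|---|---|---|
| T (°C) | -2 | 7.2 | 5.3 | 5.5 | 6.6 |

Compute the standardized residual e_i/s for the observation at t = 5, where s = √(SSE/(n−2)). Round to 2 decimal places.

1.31

t=3: T̂ = -2.3 + 1.1·3 = 1; e = -2 − 1 = -3
t=5: T̂ = -2.3 + 1.1·5 = 3.2; e = 7.2 − 3.2 = 4
t=6: T̂ = -2.3 + 1.1·6 = 4.3; e = 5.3 − 4.3 = 1
t=8: T̂ = -2.3 + 1.1·8 = 6.5; e = 5.5 − 6.5 = -1
t=9: T̂ = -2.3 + 1.1·9 = 7.6; e = 6.6 − 7.6 = -1
SSE = 9 + 16 + 1 + 1 + 1 = 28
s = √(28/3) = 3.05505
e/s = 4 / 3.05505 = 1.31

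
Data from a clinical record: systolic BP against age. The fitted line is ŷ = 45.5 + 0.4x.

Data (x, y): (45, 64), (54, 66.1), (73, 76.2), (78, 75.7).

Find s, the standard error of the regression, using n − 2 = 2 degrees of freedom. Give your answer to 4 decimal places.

s = 1.5000

x=45: ŷ = 45.5 + 0.4·45 = 63.5; r = 64 − 63.5 = 0.5
x=54: ŷ = 45.5 + 0.4·54 = 67.1; r = 66.1 − 67.1 = -1
x=73: ŷ = 45.5 + 0.4·73 = 74.7; r = 76.2 − 74.7 = 1.5
x=78: ŷ = 45.5 + 0.4·78 = 76.7; r = 75.7 − 76.7 = -1
SSE = 0.25 + 1 + 2.25 + 1 = 4.5
s = √(4.5/2) = √2.25 ≈ 1.5000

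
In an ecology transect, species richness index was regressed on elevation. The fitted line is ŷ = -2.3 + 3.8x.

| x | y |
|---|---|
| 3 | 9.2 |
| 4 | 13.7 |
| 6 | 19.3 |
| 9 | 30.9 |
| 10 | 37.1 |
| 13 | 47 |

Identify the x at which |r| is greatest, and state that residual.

x = 10, r = 1.4

x=3: ŷ = -2.3 + 3.8·3 = 9.1; r = 9.2 − 9.1 = 0.1
x=4: ŷ = -2.3 + 3.8·4 = 12.9; r = 13.7 − 12.9 = 0.8
x=6: ŷ = -2.3 + 3.8·6 = 20.5; r = 19.3 − 20.5 = -1.2
x=9: ŷ = -2.3 + 3.8·9 = 31.9; r = 30.9 − 31.9 = -1
x=10: ŷ = -2.3 + 3.8·10 = 35.7; r = 37.1 − 35.7 = 1.4
x=13: ŷ = -2.3 + 3.8·13 = 47.1; r = 47 − 47.1 = -0.1
Largest |r| is 1.4 at x = 10, residual 1.4.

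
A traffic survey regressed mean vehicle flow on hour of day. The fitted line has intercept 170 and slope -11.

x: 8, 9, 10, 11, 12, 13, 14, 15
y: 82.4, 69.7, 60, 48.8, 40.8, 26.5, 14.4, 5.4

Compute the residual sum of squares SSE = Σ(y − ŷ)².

x=8: ŷ = 170 − 11·8 = 82; e = 82.4 − 82 = 0.4
x=9: ŷ = 170 − 11·9 = 71; e = 69.7 − 71 = -1.3
x=10: ŷ = 170 − 11·10 = 60; e = 60 − 60 = 0
x=11: ŷ = 170 − 11·11 = 49; e = 48.8 − 49 = -0.2
x=12: ŷ = 170 − 11·12 = 38; e = 40.8 − 38 = 2.8
x=13: ŷ = 170 − 11·13 = 27; e = 26.5 − 27 = -0.5
x=14: ŷ = 170 − 11·14 = 16; e = 14.4 − 16 = -1.6
x=15: ŷ = 170 − 11·15 = 5; e = 5.4 − 5 = 0.4
SSE = 0.16 + 1.69 + 0 + 0.04 + 7.84 + 0.25 + 2.56 + 0.16 = 12.7

SSE = 12.7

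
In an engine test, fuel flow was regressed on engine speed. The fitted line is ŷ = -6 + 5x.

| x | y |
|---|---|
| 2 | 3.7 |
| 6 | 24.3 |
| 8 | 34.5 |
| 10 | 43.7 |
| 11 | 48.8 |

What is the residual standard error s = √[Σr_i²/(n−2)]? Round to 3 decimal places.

x=2: ŷ = -6 + 5·2 = 4; r = 3.7 − 4 = -0.3
x=6: ŷ = -6 + 5·6 = 24; r = 24.3 − 24 = 0.3
x=8: ŷ = -6 + 5·8 = 34; r = 34.5 − 34 = 0.5
x=10: ŷ = -6 + 5·10 = 44; r = 43.7 − 44 = -0.3
x=11: ŷ = -6 + 5·11 = 49; r = 48.8 − 49 = -0.2
SSE = 0.09 + 0.09 + 0.25 + 0.09 + 0.04 = 0.56
s = √(0.56/3) = √0.186667 ≈ 0.432

s = 0.432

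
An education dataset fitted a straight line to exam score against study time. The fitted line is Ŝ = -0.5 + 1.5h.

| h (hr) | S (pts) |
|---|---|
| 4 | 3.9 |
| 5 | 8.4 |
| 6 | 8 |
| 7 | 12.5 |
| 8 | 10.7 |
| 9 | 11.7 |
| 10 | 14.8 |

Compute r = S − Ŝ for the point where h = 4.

Ŝ = -0.5 + 1.5·4 = 5.5
r = 3.9 − 5.5 = -1.6

r = -1.6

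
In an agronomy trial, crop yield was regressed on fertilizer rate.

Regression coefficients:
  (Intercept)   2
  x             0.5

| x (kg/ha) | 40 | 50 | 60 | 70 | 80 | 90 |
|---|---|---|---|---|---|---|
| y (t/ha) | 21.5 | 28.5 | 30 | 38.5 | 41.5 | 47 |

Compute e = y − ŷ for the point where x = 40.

e = -0.5

ŷ = 2 + 0.5·40 = 22
e = 21.5 − 22 = -0.5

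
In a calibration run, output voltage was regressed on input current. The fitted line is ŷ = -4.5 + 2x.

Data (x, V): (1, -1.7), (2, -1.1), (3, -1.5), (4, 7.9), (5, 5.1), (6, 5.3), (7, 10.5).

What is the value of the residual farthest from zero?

x=1: ŷ = -4.5 + 2·1 = -2.5; e = -1.7 − (-2.5) = 0.8
x=2: ŷ = -4.5 + 2·2 = -0.5; e = -1.1 − (-0.5) = -0.6
x=3: ŷ = -4.5 + 2·3 = 1.5; e = -1.5 − 1.5 = -3
x=4: ŷ = -4.5 + 2·4 = 3.5; e = 7.9 − 3.5 = 4.4
x=5: ŷ = -4.5 + 2·5 = 5.5; e = 5.1 − 5.5 = -0.4
x=6: ŷ = -4.5 + 2·6 = 7.5; e = 5.3 − 7.5 = -2.2
x=7: ŷ = -4.5 + 2·7 = 9.5; e = 10.5 − 9.5 = 1
Largest |e| is 4.4 at x = 4, residual 4.4.

e = 4.4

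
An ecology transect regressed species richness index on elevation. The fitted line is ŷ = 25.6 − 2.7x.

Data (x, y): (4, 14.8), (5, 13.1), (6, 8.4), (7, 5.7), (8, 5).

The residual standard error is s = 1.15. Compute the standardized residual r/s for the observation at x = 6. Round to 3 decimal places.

-0.870

ŷ = 25.6 − 2.7·6 = 9.4
r = 8.4 − 9.4 = -1
r/s = -1 / 1.15 = -0.870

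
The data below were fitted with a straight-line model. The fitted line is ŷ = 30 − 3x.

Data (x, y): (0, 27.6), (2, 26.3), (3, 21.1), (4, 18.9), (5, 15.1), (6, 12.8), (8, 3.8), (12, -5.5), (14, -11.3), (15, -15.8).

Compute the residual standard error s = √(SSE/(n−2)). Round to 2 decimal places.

x=0: ŷ = 30 − 3·0 = 30; e = 27.6 − 30 = -2.4
x=2: ŷ = 30 − 3·2 = 24; e = 26.3 − 24 = 2.3
x=3: ŷ = 30 − 3·3 = 21; e = 21.1 − 21 = 0.1
x=4: ŷ = 30 − 3·4 = 18; e = 18.9 − 18 = 0.9
x=5: ŷ = 30 − 3·5 = 15; e = 15.1 − 15 = 0.1
x=6: ŷ = 30 − 3·6 = 12; e = 12.8 − 12 = 0.8
x=8: ŷ = 30 − 3·8 = 6; e = 3.8 − 6 = -2.2
x=12: ŷ = 30 − 3·12 = -6; e = -5.5 − (-6) = 0.5
x=14: ŷ = 30 − 3·14 = -12; e = -11.3 − (-12) = 0.7
x=15: ŷ = 30 − 3·15 = -15; e = -15.8 − (-15) = -0.8
SSE = 5.76 + 5.29 + 0.01 + 0.81 + 0.01 + 0.64 + 4.84 + 0.25 + 0.49 + 0.64 = 18.74
s = √(18.74/8) = √2.3425 ≈ 1.53

s = 1.53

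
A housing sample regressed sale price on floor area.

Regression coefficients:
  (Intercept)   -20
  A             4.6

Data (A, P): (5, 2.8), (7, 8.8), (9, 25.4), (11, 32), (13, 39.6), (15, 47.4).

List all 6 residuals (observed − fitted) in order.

-0.2, -3.4, 4, 1.4, -0.2, -1.6

A=5: P̂ = -20 + 4.6·5 = 3; e = 2.8 − 3 = -0.2
A=7: P̂ = -20 + 4.6·7 = 12.2; e = 8.8 − 12.2 = -3.4
A=9: P̂ = -20 + 4.6·9 = 21.4; e = 25.4 − 21.4 = 4
A=11: P̂ = -20 + 4.6·11 = 30.6; e = 32 − 30.6 = 1.4
A=13: P̂ = -20 + 4.6·13 = 39.8; e = 39.6 − 39.8 = -0.2
A=15: P̂ = -20 + 4.6·15 = 49; e = 47.4 − 49 = -1.6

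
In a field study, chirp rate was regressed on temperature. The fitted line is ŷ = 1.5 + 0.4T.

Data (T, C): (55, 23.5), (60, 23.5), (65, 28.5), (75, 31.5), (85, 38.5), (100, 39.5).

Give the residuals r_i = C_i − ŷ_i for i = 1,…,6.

0, -2, 1, 0, 3, -2

T=55: ŷ = 1.5 + 0.4·55 = 23.5; r = 23.5 − 23.5 = 0
T=60: ŷ = 1.5 + 0.4·60 = 25.5; r = 23.5 − 25.5 = -2
T=65: ŷ = 1.5 + 0.4·65 = 27.5; r = 28.5 − 27.5 = 1
T=75: ŷ = 1.5 + 0.4·75 = 31.5; r = 31.5 − 31.5 = 0
T=85: ŷ = 1.5 + 0.4·85 = 35.5; r = 38.5 − 35.5 = 3
T=100: ŷ = 1.5 + 0.4·100 = 41.5; r = 39.5 − 41.5 = -2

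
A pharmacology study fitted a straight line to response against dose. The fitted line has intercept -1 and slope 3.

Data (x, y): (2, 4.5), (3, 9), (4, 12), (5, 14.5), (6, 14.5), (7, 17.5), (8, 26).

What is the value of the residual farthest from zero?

x=2: ŷ = -1 + 3·2 = 5; r = 4.5 − 5 = -0.5
x=3: ŷ = -1 + 3·3 = 8; r = 9 − 8 = 1
x=4: ŷ = -1 + 3·4 = 11; r = 12 − 11 = 1
x=5: ŷ = -1 + 3·5 = 14; r = 14.5 − 14 = 0.5
x=6: ŷ = -1 + 3·6 = 17; r = 14.5 − 17 = -2.5
x=7: ŷ = -1 + 3·7 = 20; r = 17.5 − 20 = -2.5
x=8: ŷ = -1 + 3·8 = 23; r = 26 − 23 = 3
Largest |r| is 3 at x = 8, residual 3.

r = 3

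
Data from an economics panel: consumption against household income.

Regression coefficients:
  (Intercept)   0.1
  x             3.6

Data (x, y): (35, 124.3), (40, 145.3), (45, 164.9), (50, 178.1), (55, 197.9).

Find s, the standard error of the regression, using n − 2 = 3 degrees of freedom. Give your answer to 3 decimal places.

x=35: ŷ = 0.1 + 3.6·35 = 126.1; r = 124.3 − 126.1 = -1.8
x=40: ŷ = 0.1 + 3.6·40 = 144.1; r = 145.3 − 144.1 = 1.2
x=45: ŷ = 0.1 + 3.6·45 = 162.1; r = 164.9 − 162.1 = 2.8
x=50: ŷ = 0.1 + 3.6·50 = 180.1; r = 178.1 − 180.1 = -2
x=55: ŷ = 0.1 + 3.6·55 = 198.1; r = 197.9 − 198.1 = -0.2
SSE = 3.24 + 1.44 + 7.84 + 4 + 0.04 = 16.56
s = √(16.56/3) = √5.52 ≈ 2.349

s = 2.349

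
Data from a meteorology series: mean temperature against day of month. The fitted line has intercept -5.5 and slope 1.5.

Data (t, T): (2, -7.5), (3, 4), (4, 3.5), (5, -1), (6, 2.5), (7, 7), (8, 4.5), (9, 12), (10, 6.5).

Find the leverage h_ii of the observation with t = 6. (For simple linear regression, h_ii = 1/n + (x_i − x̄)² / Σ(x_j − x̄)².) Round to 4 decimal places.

h = 0.1111

t̄ = (2 + 3 + 4 + 5 + 6 + 7 + 8 + 9 + 10)/9 = 6
Σ(t − t̄)² = 16 + 9 + 4 + 1 + 0 + 1 + 4 + 9 + 16 = 60
h = 1/9 + (0)²/60 = 0.111111 + 0 = 0.1111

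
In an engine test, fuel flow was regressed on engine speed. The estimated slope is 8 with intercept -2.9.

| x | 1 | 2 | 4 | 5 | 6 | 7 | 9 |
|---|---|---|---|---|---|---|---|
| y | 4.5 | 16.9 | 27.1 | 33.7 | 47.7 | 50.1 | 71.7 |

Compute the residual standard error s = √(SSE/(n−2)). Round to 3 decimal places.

x=1: ŷ = -2.9 + 8·1 = 5.1; r = 4.5 − 5.1 = -0.6
x=2: ŷ = -2.9 + 8·2 = 13.1; r = 16.9 − 13.1 = 3.8
x=4: ŷ = -2.9 + 8·4 = 29.1; r = 27.1 − 29.1 = -2
x=5: ŷ = -2.9 + 8·5 = 37.1; r = 33.7 − 37.1 = -3.4
x=6: ŷ = -2.9 + 8·6 = 45.1; r = 47.7 − 45.1 = 2.6
x=7: ŷ = -2.9 + 8·7 = 53.1; r = 50.1 − 53.1 = -3
x=9: ŷ = -2.9 + 8·9 = 69.1; r = 71.7 − 69.1 = 2.6
SSE = 0.36 + 14.44 + 4 + 11.56 + 6.76 + 9 + 6.76 = 52.88
s = √(52.88/5) = √10.576 ≈ 3.252

s = 3.252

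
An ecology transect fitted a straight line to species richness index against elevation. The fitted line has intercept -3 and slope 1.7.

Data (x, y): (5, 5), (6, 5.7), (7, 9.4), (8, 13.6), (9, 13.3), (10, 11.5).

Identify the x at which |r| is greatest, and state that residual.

x=5: ŷ = -3 + 1.7·5 = 5.5; r = 5 − 5.5 = -0.5
x=6: ŷ = -3 + 1.7·6 = 7.2; r = 5.7 − 7.2 = -1.5
x=7: ŷ = -3 + 1.7·7 = 8.9; r = 9.4 − 8.9 = 0.5
x=8: ŷ = -3 + 1.7·8 = 10.6; r = 13.6 − 10.6 = 3
x=9: ŷ = -3 + 1.7·9 = 12.3; r = 13.3 − 12.3 = 1
x=10: ŷ = -3 + 1.7·10 = 14; r = 11.5 − 14 = -2.5
Largest |r| is 3 at x = 8, residual 3.

x = 8, r = 3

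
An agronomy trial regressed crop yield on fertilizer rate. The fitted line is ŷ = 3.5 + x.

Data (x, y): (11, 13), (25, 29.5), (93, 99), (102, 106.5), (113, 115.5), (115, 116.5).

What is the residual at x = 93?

ŷ = 3.5 + 93 = 96.5
r = 99 − 96.5 = 2.5

r = 2.5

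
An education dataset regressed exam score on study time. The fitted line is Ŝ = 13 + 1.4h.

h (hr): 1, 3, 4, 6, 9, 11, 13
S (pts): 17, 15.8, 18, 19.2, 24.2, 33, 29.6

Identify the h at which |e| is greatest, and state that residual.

h = 11, e = 4.6

h=1: Ŝ = 13 + 1.4·1 = 14.4; e = 17 − 14.4 = 2.6
h=3: Ŝ = 13 + 1.4·3 = 17.2; e = 15.8 − 17.2 = -1.4
h=4: Ŝ = 13 + 1.4·4 = 18.6; e = 18 − 18.6 = -0.6
h=6: Ŝ = 13 + 1.4·6 = 21.4; e = 19.2 − 21.4 = -2.2
h=9: Ŝ = 13 + 1.4·9 = 25.6; e = 24.2 − 25.6 = -1.4
h=11: Ŝ = 13 + 1.4·11 = 28.4; e = 33 − 28.4 = 4.6
h=13: Ŝ = 13 + 1.4·13 = 31.2; e = 29.6 − 31.2 = -1.6
Largest |e| is 4.6 at h = 11, residual 4.6.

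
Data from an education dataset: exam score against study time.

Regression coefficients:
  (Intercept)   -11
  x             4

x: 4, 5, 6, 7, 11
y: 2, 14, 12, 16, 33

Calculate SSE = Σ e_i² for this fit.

SSE = 36

x=4: ŷ = -11 + 4·4 = 5; e = 2 − 5 = -3
x=5: ŷ = -11 + 4·5 = 9; e = 14 − 9 = 5
x=6: ŷ = -11 + 4·6 = 13; e = 12 − 13 = -1
x=7: ŷ = -11 + 4·7 = 17; e = 16 − 17 = -1
x=11: ŷ = -11 + 4·11 = 33; e = 33 − 33 = 0
SSE = 9 + 25 + 1 + 1 + 0 = 36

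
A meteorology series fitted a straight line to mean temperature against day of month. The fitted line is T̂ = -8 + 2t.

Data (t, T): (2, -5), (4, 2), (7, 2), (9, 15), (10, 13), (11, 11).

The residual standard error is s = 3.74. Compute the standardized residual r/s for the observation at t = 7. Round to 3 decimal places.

-1.070

T̂ = -8 + 2·7 = 6
r = 2 − 6 = -4
r/s = -4 / 3.74 = -1.070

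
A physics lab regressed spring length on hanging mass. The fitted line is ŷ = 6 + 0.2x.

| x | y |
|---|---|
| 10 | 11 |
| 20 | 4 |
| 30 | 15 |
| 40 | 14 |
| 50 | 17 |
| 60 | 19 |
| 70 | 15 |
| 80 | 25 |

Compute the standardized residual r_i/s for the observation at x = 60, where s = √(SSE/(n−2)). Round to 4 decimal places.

0.2582

x=10: ŷ = 6 + 0.2·10 = 8; r = 11 − 8 = 3
x=20: ŷ = 6 + 0.2·20 = 10; r = 4 − 10 = -6
x=30: ŷ = 6 + 0.2·30 = 12; r = 15 − 12 = 3
x=40: ŷ = 6 + 0.2·40 = 14; r = 14 − 14 = 0
x=50: ŷ = 6 + 0.2·50 = 16; r = 17 − 16 = 1
x=60: ŷ = 6 + 0.2·60 = 18; r = 19 − 18 = 1
x=70: ŷ = 6 + 0.2·70 = 20; r = 15 − 20 = -5
x=80: ŷ = 6 + 0.2·80 = 22; r = 25 − 22 = 3
SSE = 9 + 36 + 9 + 0 + 1 + 1 + 25 + 9 = 90
s = √(90/6) = 3.87298
r/s = 1 / 3.87298 = 0.2582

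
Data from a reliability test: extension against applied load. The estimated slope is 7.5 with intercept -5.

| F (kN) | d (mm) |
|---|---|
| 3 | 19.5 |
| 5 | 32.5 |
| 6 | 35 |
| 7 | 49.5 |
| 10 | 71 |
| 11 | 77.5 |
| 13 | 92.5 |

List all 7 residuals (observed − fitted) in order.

F=3: d̂ = -5 + 7.5·3 = 17.5; r = 19.5 − 17.5 = 2
F=5: d̂ = -5 + 7.5·5 = 32.5; r = 32.5 − 32.5 = 0
F=6: d̂ = -5 + 7.5·6 = 40; r = 35 − 40 = -5
F=7: d̂ = -5 + 7.5·7 = 47.5; r = 49.5 − 47.5 = 2
F=10: d̂ = -5 + 7.5·10 = 70; r = 71 − 70 = 1
F=11: d̂ = -5 + 7.5·11 = 77.5; r = 77.5 − 77.5 = 0
F=13: d̂ = -5 + 7.5·13 = 92.5; r = 92.5 − 92.5 = 0

2, 0, -5, 2, 1, 0, 0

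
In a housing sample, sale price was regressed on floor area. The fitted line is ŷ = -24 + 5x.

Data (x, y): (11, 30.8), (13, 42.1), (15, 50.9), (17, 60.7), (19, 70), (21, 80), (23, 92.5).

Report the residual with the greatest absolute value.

e = 1.5

x=11: ŷ = -24 + 5·11 = 31; e = 30.8 − 31 = -0.2
x=13: ŷ = -24 + 5·13 = 41; e = 42.1 − 41 = 1.1
x=15: ŷ = -24 + 5·15 = 51; e = 50.9 − 51 = -0.1
x=17: ŷ = -24 + 5·17 = 61; e = 60.7 − 61 = -0.3
x=19: ŷ = -24 + 5·19 = 71; e = 70 − 71 = -1
x=21: ŷ = -24 + 5·21 = 81; e = 80 − 81 = -1
x=23: ŷ = -24 + 5·23 = 91; e = 92.5 − 91 = 1.5
Largest |e| is 1.5 at x = 23, residual 1.5.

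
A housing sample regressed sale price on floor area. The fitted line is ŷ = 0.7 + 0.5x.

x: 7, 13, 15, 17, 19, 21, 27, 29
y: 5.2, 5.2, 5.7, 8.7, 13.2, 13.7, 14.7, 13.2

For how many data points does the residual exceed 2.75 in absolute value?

x=7: ŷ = 0.7 + 0.5·7 = 4.2; r = 5.2 − 4.2 = 1
x=13: ŷ = 0.7 + 0.5·13 = 7.2; r = 5.2 − 7.2 = -2
x=15: ŷ = 0.7 + 0.5·15 = 8.2; r = 5.7 − 8.2 = -2.5
x=17: ŷ = 0.7 + 0.5·17 = 9.2; r = 8.7 − 9.2 = -0.5
x=19: ŷ = 0.7 + 0.5·19 = 10.2; r = 13.2 − 10.2 = 3
x=21: ŷ = 0.7 + 0.5·21 = 11.2; r = 13.7 − 11.2 = 2.5
x=27: ŷ = 0.7 + 0.5·27 = 14.2; r = 14.7 − 14.2 = 0.5
x=29: ŷ = 0.7 + 0.5·29 = 15.2; r = 13.2 − 15.2 = -2
|r| > 2.75: x=19 (|r|=3) → 1

1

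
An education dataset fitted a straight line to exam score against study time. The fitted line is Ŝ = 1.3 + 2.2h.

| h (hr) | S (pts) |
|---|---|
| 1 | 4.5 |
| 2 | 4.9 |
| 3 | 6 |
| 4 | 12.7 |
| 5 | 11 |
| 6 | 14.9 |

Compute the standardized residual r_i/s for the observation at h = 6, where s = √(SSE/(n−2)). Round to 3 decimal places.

0.215

h=1: Ŝ = 1.3 + 2.2·1 = 3.5; r = 4.5 − 3.5 = 1
h=2: Ŝ = 1.3 + 2.2·2 = 5.7; r = 4.9 − 5.7 = -0.8
h=3: Ŝ = 1.3 + 2.2·3 = 7.9; r = 6 − 7.9 = -1.9
h=4: Ŝ = 1.3 + 2.2·4 = 10.1; r = 12.7 − 10.1 = 2.6
h=5: Ŝ = 1.3 + 2.2·5 = 12.3; r = 11 − 12.3 = -1.3
h=6: Ŝ = 1.3 + 2.2·6 = 14.5; r = 14.9 − 14.5 = 0.4
SSE = 1 + 0.64 + 3.61 + 6.76 + 1.69 + 0.16 = 13.86
s = √(13.86/4) = 1.86145
r/s = 0.4 / 1.86145 = 0.215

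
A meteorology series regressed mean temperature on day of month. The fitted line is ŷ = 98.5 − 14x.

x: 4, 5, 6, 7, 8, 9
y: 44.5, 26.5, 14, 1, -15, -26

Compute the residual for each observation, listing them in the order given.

2, -2, -0.5, 0.5, -1.5, 1.5

x=4: ŷ = 98.5 − 14·4 = 42.5; e = 44.5 − 42.5 = 2
x=5: ŷ = 98.5 − 14·5 = 28.5; e = 26.5 − 28.5 = -2
x=6: ŷ = 98.5 − 14·6 = 14.5; e = 14 − 14.5 = -0.5
x=7: ŷ = 98.5 − 14·7 = 0.5; e = 1 − 0.5 = 0.5
x=8: ŷ = 98.5 − 14·8 = -13.5; e = -15 − (-13.5) = -1.5
x=9: ŷ = 98.5 − 14·9 = -27.5; e = -26 − (-27.5) = 1.5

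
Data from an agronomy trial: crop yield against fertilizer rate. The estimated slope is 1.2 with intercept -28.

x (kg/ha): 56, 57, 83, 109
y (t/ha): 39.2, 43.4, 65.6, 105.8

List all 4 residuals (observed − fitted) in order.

x=56: ŷ = -28 + 1.2·56 = 39.2; r = 39.2 − 39.2 = 0
x=57: ŷ = -28 + 1.2·57 = 40.4; r = 43.4 − 40.4 = 3
x=83: ŷ = -28 + 1.2·83 = 71.6; r = 65.6 − 71.6 = -6
x=109: ŷ = -28 + 1.2·109 = 102.8; r = 105.8 − 102.8 = 3

0, 3, -6, 3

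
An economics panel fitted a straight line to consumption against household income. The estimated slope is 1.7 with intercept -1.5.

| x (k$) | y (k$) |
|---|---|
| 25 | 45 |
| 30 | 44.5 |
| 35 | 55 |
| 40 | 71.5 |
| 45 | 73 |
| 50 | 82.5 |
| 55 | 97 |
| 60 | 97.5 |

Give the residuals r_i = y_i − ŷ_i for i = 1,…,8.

4, -5, -3, 5, -2, -1, 5, -3

x=25: ŷ = -1.5 + 1.7·25 = 41; r = 45 − 41 = 4
x=30: ŷ = -1.5 + 1.7·30 = 49.5; r = 44.5 − 49.5 = -5
x=35: ŷ = -1.5 + 1.7·35 = 58; r = 55 − 58 = -3
x=40: ŷ = -1.5 + 1.7·40 = 66.5; r = 71.5 − 66.5 = 5
x=45: ŷ = -1.5 + 1.7·45 = 75; r = 73 − 75 = -2
x=50: ŷ = -1.5 + 1.7·50 = 83.5; r = 82.5 − 83.5 = -1
x=55: ŷ = -1.5 + 1.7·55 = 92; r = 97 − 92 = 5
x=60: ŷ = -1.5 + 1.7·60 = 100.5; r = 97.5 − 100.5 = -3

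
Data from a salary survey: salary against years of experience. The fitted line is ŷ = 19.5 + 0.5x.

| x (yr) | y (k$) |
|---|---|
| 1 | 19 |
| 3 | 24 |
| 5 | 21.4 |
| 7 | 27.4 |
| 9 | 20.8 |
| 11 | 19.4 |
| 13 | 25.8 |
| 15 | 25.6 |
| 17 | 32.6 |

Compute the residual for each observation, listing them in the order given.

x=1: ŷ = 19.5 + 0.5·1 = 20; e = 19 − 20 = -1
x=3: ŷ = 19.5 + 0.5·3 = 21; e = 24 − 21 = 3
x=5: ŷ = 19.5 + 0.5·5 = 22; e = 21.4 − 22 = -0.6
x=7: ŷ = 19.5 + 0.5·7 = 23; e = 27.4 − 23 = 4.4
x=9: ŷ = 19.5 + 0.5·9 = 24; e = 20.8 − 24 = -3.2
x=11: ŷ = 19.5 + 0.5·11 = 25; e = 19.4 − 25 = -5.6
x=13: ŷ = 19.5 + 0.5·13 = 26; e = 25.8 − 26 = -0.2
x=15: ŷ = 19.5 + 0.5·15 = 27; e = 25.6 − 27 = -1.4
x=17: ŷ = 19.5 + 0.5·17 = 28; e = 32.6 − 28 = 4.6

-1, 3, -0.6, 4.4, -3.2, -5.6, -0.2, -1.4, 4.6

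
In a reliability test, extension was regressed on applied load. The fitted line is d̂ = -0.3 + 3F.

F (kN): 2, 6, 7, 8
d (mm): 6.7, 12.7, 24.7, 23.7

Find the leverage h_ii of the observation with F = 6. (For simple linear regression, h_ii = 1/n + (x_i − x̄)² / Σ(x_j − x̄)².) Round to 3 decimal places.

h = 0.253

F̄ = (2 + 6 + 7 + 8)/4 = 5.75
Σ(F − F̄)² = 14.0625 + 0.0625 + 1.5625 + 5.0625 = 20.75
h = 1/4 + (0.25)²/20.75 = 0.25 + 0.00301205 = 0.253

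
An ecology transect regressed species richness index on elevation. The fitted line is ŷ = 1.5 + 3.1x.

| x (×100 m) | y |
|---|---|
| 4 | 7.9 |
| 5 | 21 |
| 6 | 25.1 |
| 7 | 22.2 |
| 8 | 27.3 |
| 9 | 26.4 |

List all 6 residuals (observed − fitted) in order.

x=4: ŷ = 1.5 + 3.1·4 = 13.9; r = 7.9 − 13.9 = -6
x=5: ŷ = 1.5 + 3.1·5 = 17; r = 21 − 17 = 4
x=6: ŷ = 1.5 + 3.1·6 = 20.1; r = 25.1 − 20.1 = 5
x=7: ŷ = 1.5 + 3.1·7 = 23.2; r = 22.2 − 23.2 = -1
x=8: ŷ = 1.5 + 3.1·8 = 26.3; r = 27.3 − 26.3 = 1
x=9: ŷ = 1.5 + 3.1·9 = 29.4; r = 26.4 − 29.4 = -3

-6, 4, 5, -1, 1, -3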